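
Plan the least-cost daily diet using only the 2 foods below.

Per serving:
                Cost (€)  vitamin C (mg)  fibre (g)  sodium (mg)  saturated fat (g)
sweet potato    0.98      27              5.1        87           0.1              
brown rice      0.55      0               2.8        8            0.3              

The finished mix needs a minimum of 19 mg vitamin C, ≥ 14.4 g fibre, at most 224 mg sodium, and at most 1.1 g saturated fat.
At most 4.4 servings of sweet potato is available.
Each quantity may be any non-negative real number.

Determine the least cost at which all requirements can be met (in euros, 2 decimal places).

€2.77

Set it up as a linear program. Let x1 = servings of sweet potato, x2 = servings of brown rice.
Minimise 0.98x1 + 0.55x2 with:
  27x1 ≥ 19   (vitamin C)
  5.1x1 + 2.8x2 ≥ 14.4   (fibre)
  87x1 + 8x2 ≤ 224   (sodium)
  0.1x1 + 0.3x2 ≤ 1.1   (saturated fat)
  x1 ≤ 4.4
  x1, x2 ≥ 0.
Both inputs are positive at the optimum. There the fibre and sodium constraints are tight.
That vertex is x1 = 2.525, x2 = 0.5444.
Total cost: 0.98·2.525 + 0.55·0.5444 = 2.7739.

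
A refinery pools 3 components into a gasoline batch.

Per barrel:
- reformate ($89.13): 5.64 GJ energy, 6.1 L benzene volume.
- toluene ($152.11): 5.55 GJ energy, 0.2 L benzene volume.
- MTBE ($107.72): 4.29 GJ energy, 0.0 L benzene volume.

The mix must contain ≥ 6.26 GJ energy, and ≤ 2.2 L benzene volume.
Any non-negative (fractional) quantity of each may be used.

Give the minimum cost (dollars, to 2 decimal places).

Treat it as an LP. Let x1 = barrels of reformate, x2 = barrels of toluene, x3 = barrels of MTBE.
Minimise 89.13x1 + 152.11x2 + 107.72x3 s.t.:
  5.64x1 + 5.55x2 + 4.29x3 ≥ 6.26   (energy)
  6.1x1 + 0.2x2 ≤ 2.2   (benzene volume)
  x1, x2, x3 ≥ 0.
The optimal basis is {reformate, MTBE}; toluene drops out. There the energy and benzene volume constraints are tight.
Optimal quantities: reformate = 0.3607 barrels, MTBE = 0.9851 barrels.
Hence cost = 89.13·0.3607 + 107.72·0.9851 = $138.2642.

$138.26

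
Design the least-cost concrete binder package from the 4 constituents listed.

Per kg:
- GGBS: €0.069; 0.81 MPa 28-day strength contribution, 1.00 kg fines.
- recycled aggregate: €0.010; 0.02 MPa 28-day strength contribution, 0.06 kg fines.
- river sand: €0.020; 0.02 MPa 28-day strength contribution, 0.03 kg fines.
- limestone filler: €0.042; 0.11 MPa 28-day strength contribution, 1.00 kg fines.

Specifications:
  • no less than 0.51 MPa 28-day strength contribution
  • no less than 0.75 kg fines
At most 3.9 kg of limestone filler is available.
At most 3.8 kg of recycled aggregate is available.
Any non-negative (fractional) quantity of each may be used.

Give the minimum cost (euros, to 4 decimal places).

Let x1 = kg of GGBS, x2 = kg of recycled aggregate, x3 = kg of river sand, x4 = kg of limestone filler.
min 0.069x1 + 0.01x2 + 0.02x3 + 0.042x4 subject to:
  0.81x1 + 0.02x2 + 0.02x3 + 0.11x4 ≥ 0.51   (28-day strength contribution)
  1x1 + 0.06x2 + 0.03x3 + 1x4 ≥ 0.75   (fines)
  x4 ≤ 3.9
  x2 ≤ 3.8
  x1, x2, x3, x4 ≥ 0.
At the optimum only GGBS, limestone filler are positive (recycled aggregate, river sand = 0). Binding constraints: 28-day strength contribution and fines.
That vertex is x1 = 0.6107, x4 = 0.1393.
Cost = 0.069·0.6107 + 0.042·0.1393 = 0.047989.

€0.0480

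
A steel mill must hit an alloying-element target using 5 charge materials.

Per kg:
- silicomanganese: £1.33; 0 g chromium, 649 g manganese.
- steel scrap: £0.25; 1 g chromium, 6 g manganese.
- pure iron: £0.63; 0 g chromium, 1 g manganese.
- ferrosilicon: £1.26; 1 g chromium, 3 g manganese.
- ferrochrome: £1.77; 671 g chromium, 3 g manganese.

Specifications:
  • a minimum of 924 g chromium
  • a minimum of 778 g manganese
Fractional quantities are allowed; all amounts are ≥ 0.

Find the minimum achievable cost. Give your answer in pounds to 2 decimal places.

£4.02

Treat it as an LP. Let x1 = kg of silicomanganese, x2 = kg of steel scrap, x3 = kg of pure iron, x4 = kg of ferrosilicon, x5 = kg of ferrochrome.
min 1.33x1 + 0.25x2 + 0.63x3 + 1.26x4 + 1.77x5 with:
  1x2 + 1x4 + 671x5 ≥ 924   (chromium)
  649x1 + 6x2 + 1x3 + 3x4 + 3x5 ≥ 778   (manganese)
  x1, x2, x3, x4, x5 ≥ 0.
The cheapest feasible vertex uses only silicomanganese, ferrochrome; steel scrap, pure iron, ferrosilicon are not used. There the chromium and manganese constraints are tight.
Solving gives x1 = 1.192, x5 = 1.377.
Objective = 1.33·1.192 + 1.77·1.377 = 4.0227.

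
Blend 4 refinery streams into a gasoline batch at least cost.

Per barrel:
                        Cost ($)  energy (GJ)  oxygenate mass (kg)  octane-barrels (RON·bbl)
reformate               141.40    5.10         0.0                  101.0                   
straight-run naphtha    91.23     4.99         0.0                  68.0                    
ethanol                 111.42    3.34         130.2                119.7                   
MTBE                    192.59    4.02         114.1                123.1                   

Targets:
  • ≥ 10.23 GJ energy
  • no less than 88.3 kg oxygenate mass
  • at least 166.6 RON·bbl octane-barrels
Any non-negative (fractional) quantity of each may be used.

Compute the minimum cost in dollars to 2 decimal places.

$221.18

Let x1 = barrels of reformate, x2 = barrels of straight-run naphtha, x3 = barrels of ethanol, x4 = barrels of MTBE.
Minimise 141.4x1 + 91.23x2 + 111.42x3 + 192.59x4 s.t.:
  5.1x1 + 4.99x2 + 3.34x3 + 4.02x4 ≥ 10.23   (energy)
  130.2x3 + 114.1x4 ≥ 88.3   (oxygenate mass)
  101x1 + 68x2 + 119.7x3 + 123.1x4 ≥ 166.6   (octane-barrels)
  x1, x2, x3, x4 ≥ 0.
The cheapest feasible vertex uses only straight-run naphtha, ethanol; reformate, MTBE are not used. The energy and oxygenate mass requirements are met with equality.
Optimal quantities: straight-run naphtha = 1.59616 barrels, ethanol = 0.678187 barrels.
Cost = 91.23·1.59616 + 111.42·0.678187 = 221.1813.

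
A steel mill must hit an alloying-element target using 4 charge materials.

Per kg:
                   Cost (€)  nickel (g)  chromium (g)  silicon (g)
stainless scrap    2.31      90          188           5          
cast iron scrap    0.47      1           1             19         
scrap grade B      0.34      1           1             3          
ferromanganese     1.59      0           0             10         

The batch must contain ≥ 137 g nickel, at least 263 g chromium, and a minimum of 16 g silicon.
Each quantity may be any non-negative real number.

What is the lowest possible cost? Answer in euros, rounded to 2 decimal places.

Let x1 = kg of stainless scrap, x2 = kg of cast iron scrap, x3 = kg of scrap grade B, x4 = kg of ferromanganese.
Minimize 2.31x1 + 0.47x2 + 0.34x3 + 1.59x4 subject to:
  90x1 + 1x2 + 1x3 ≥ 137   (nickel)
  188x1 + 1x2 + 1x3 ≥ 263   (chromium)
  5x1 + 19x2 + 3x3 + 10x4 ≥ 16   (silicon)
  x1, x2, x3, x4 ≥ 0.
At the optimum only stainless scrap, cast iron scrap are positive (scrap grade B, ferromanganese = 0). Binding constraints: nickel and silicon.
So stainless scrap = 1.517 kg, cast iron scrap = 0.4428 kg.
Objective = 2.31·1.517 + 0.47·0.4428 = 3.7124.

€3.71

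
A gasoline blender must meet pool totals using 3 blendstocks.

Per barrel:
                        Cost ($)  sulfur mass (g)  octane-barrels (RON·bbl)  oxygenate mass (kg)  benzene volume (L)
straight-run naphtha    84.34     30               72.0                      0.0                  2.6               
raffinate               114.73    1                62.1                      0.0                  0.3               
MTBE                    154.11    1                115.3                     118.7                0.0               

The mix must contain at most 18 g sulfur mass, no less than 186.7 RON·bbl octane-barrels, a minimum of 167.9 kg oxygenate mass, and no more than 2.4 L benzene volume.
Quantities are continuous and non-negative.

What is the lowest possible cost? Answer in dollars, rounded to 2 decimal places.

Let x1 = barrels of straight-run naphtha, x2 = barrels of raffinate, x3 = barrels of MTBE.
Minimize 84.34x1 + 114.73x2 + 154.11x3 with:
  30x1 + 1x2 + 1x3 ≤ 18   (sulfur mass)
  72x1 + 62.1x2 + 115.3x3 ≥ 186.7   (octane-barrels)
  118.7x3 ≥ 167.9   (oxygenate mass)
  2.6x1 + 0.3x2 ≤ 2.4   (benzene volume)
  x1, x2, x3 ≥ 0.
The minimum-cost mix takes nothing from raffinate — only straight-run naphtha, MTBE. There the octane-barrels and oxygenate mass constraints are tight.
Solving gives x1 = 0.32791, x3 = 1.4145.
Objective = 84.34·0.32791 + 154.11·1.4145 = 245.6445.

$245.64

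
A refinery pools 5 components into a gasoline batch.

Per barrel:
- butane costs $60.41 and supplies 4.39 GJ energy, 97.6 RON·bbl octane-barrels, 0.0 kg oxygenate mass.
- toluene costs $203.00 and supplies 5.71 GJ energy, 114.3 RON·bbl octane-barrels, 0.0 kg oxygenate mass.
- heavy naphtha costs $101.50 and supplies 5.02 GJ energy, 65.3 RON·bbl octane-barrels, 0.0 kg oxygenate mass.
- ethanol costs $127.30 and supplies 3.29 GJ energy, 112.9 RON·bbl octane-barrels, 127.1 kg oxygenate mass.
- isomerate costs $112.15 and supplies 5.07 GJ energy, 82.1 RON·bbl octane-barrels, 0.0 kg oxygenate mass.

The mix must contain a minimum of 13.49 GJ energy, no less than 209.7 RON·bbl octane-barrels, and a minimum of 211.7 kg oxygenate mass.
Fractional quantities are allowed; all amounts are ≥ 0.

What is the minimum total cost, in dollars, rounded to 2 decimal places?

Set it up as a linear program. Let x1 = barrels of butane, x2 = barrels of toluene, x3 = barrels of heavy naphtha, x4 = barrels of ethanol, x5 = barrels of isomerate.
min 60.41x1 + 203x2 + 101.5x3 + 127.3x4 + 112.15x5 with:
  4.39x1 + 5.71x2 + 5.02x3 + 3.29x4 + 5.07x5 ≥ 13.49   (energy)
  97.6x1 + 114.3x2 + 65.3x3 + 112.9x4 + 82.1x5 ≥ 209.7   (octane-barrels)
  127.1x4 ≥ 211.7   (oxygenate mass)
  x1, x2, x3, x4, x5 ≥ 0.
The optimal basis is {butane, ethanol}; toluene, heavy naphtha, isomerate drop out. There the energy and oxygenate mass constraints are tight.
So butane = 1.82463 barrels, ethanol = 1.66562 barrels.
Objective = 60.41·1.82463 + 127.3·1.66562 = 322.2593.

$322.26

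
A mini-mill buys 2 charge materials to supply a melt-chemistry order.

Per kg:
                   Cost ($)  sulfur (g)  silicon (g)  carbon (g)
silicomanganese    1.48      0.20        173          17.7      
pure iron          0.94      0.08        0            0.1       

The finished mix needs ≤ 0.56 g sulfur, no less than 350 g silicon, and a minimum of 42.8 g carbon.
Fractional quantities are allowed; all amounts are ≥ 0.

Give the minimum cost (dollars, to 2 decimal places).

Let x1 = kg of silicomanganese, x2 = kg of pure iron.
Minimize 1.48x1 + 0.94x2 s.t.:
  0.2x1 + 0.08x2 ≤ 0.56   (sulfur)
  173x1 ≥ 350   (silicon)
  17.7x1 + 0.1x2 ≥ 42.8   (carbon)
  x1, x2 ≥ 0.
At the optimum only silicomanganese is positive (pure iron = 0). Binding constraint: carbon.
That vertex is x1 = 2.418.
Hence cost = 1.48·2.418 = $3.5786.

$3.58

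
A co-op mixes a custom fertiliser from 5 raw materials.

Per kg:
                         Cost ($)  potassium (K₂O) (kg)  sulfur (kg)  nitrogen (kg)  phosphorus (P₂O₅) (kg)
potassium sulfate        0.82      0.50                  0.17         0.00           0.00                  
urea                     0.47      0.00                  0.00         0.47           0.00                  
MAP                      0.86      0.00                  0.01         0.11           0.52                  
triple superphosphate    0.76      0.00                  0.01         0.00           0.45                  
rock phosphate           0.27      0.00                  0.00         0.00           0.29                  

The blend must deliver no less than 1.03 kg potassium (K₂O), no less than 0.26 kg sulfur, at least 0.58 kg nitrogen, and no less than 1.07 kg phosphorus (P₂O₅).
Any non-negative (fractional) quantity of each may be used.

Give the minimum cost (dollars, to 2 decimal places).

Let x1 = kg of potassium sulfate, x2 = kg of urea, x3 = kg of MAP, x4 = kg of triple superphosphate, x5 = kg of rock phosphate.
Minimize 0.82x1 + 0.47x2 + 0.86x3 + 0.76x4 + 0.27x5 s.t.:
  0.5x1 ≥ 1.03   (potassium (K₂O))
  0.17x1 + 0.01x3 + 0.01x4 ≥ 0.26   (sulfur)
  0.47x2 + 0.11x3 ≥ 0.58   (nitrogen)
  0.52x3 + 0.45x4 + 0.29x5 ≥ 1.07   (phosphorus (P₂O₅))
  x1, x2, x3, x4, x5 ≥ 0.
The cheapest feasible vertex uses only potassium sulfate, urea, rock phosphate; MAP, triple superphosphate are not used. There the potassium (K₂O), nitrogen, phosphorus (P₂O₅) constraints are tight.
Solving gives x1 = 2.06, x2 = 1.234, x5 = 3.69.
Total cost: 0.82·2.06 + 0.47·1.234 + 0.27·3.69 = 3.2655.

$3.27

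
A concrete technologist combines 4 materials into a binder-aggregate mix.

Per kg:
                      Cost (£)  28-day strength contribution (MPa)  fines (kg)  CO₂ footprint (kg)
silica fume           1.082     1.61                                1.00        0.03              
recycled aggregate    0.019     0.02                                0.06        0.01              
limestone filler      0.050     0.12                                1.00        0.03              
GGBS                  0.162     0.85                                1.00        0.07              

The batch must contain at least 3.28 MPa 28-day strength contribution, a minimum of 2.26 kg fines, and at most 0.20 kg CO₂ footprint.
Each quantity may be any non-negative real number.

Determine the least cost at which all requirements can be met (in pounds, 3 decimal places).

Set it up as a linear program. Let x1 = kg of silica fume, x2 = kg of recycled aggregate, x3 = kg of limestone filler, x4 = kg of GGBS.
Minimise 1.082x1 + 0.019x2 + 0.05x3 + 0.162x4 subject to:
  1.61x1 + 0.02x2 + 0.12x3 + 0.85x4 ≥ 3.28   (28-day strength contribution)
  1x1 + 0.06x2 + 1x3 + 1x4 ≥ 2.26   (fines)
  0.03x1 + 0.01x2 + 0.03x3 + 0.07x4 ≤ 0.2   (CO₂ footprint)
  x1, x2, x3, x4 ≥ 0.
The minimum-cost mix takes nothing from recycled aggregate, limestone filler — only silica fume, GGBS. Binding constraints: 28-day strength contribution and CO₂ footprint.
Optimal quantities: silica fume = 0.6835 kg, GGBS = 2.564 kg.
Cost = 1.082·0.6835 + 0.162·2.564 = 1.15492.

£1.155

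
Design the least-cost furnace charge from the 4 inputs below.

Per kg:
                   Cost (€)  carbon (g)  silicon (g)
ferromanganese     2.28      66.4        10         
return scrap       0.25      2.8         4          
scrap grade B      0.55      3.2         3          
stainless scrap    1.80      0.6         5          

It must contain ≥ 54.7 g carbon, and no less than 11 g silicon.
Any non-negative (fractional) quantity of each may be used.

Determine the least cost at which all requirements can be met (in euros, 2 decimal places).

€2.00

Let x1 = kg of ferromanganese, x2 = kg of return scrap, x3 = kg of scrap grade B, x4 = kg of stainless scrap.
Minimize 2.28x1 + 0.25x2 + 0.55x3 + 1.8x4 with:
  66.4x1 + 2.8x2 + 3.2x3 + 0.6x4 ≥ 54.7   (carbon)
  10x1 + 4x2 + 3x3 + 5x4 ≥ 11   (silicon)
  x1, x2, x3, x4 ≥ 0.
At the optimum only ferromanganese, return scrap are positive (scrap grade B, stainless scrap = 0). There the carbon and silicon constraints are tight.
Solving gives x1 = 0.7912, x2 = 0.7719.
Hence cost = 2.28·0.7912 + 0.25·0.7719 = €1.9969.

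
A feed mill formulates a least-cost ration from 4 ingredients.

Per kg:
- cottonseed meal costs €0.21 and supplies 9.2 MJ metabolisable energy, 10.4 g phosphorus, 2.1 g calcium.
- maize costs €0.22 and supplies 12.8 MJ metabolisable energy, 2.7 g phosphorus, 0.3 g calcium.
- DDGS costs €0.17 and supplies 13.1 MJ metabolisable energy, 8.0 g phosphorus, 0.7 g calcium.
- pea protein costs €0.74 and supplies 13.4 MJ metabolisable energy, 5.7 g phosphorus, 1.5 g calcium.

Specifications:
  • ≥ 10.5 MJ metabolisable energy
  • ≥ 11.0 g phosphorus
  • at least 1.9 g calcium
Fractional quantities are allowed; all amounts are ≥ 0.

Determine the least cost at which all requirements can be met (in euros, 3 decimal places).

€0.223

Treat it as an LP. Let x1 = kg of cottonseed meal, x2 = kg of maize, x3 = kg of DDGS, x4 = kg of pea protein.
Minimize 0.21x1 + 0.22x2 + 0.17x3 + 0.74x4 s.t.:
  9.2x1 + 12.8x2 + 13.1x3 + 13.4x4 ≥ 10.5   (metabolisable energy)
  10.4x1 + 2.7x2 + 8x3 + 5.7x4 ≥ 11   (phosphorus)
  2.1x1 + 0.3x2 + 0.7x3 + 1.5x4 ≥ 1.9   (calcium)
  x1, x2, x3, x4 ≥ 0.
The minimum-cost mix takes nothing from maize, pea protein — only cottonseed meal, DDGS. Binding constraints: metabolisable energy and phosphorus.
Solving gives x1 = 0.9595, x3 = 0.1277.
Total cost: 0.21·0.9595 + 0.17·0.1277 = 0.22320.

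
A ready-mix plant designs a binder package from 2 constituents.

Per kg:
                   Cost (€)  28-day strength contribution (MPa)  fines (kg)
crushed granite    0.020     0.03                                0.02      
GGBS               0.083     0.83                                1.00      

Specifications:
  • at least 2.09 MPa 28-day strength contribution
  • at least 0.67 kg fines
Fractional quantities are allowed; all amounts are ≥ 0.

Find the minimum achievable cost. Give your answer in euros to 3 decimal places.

Set it up as a linear program. Let x1 = kg of crushed granite, x2 = kg of GGBS.
Minimise 0.02x1 + 0.083x2 s.t.:
  0.03x1 + 0.83x2 ≥ 2.09   (28-day strength contribution)
  0.02x1 + 1x2 ≥ 0.67   (fines)
  x1, x2 ≥ 0.
At the optimum only GGBS is positive (crushed granite = 0). The 28-day strength contribution requirement is met with equality.
Solving gives x2 = 2.518.
Objective = 0.083·2.518 = 0.20899.

€0.209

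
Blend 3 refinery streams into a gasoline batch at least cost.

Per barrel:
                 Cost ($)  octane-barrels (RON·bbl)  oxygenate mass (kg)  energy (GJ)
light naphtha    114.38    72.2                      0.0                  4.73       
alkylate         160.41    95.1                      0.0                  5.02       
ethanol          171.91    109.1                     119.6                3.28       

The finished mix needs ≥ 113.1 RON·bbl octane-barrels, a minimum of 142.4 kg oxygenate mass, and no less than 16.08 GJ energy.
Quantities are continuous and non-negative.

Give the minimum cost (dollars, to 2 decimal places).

Treat it as an LP. Let x1 = barrels of light naphtha, x2 = barrels of alkylate, x3 = barrels of ethanol.
Minimize 114.38x1 + 160.41x2 + 171.91x3 with:
  72.2x1 + 95.1x2 + 109.1x3 ≥ 113.1   (octane-barrels)
  119.6x3 ≥ 142.4   (oxygenate mass)
  4.73x1 + 5.02x2 + 3.28x3 ≥ 16.08   (energy)
  x1, x2, x3 ≥ 0.
The cheapest feasible vertex uses only light naphtha, ethanol; alkylate is not used. Binding constraints: oxygenate mass and energy.
So light naphtha = 2.57394 barrels, ethanol = 1.19064 barrels.
Total cost: 114.38·2.57394 + 171.91·1.19064 = 499.0902.

$499.09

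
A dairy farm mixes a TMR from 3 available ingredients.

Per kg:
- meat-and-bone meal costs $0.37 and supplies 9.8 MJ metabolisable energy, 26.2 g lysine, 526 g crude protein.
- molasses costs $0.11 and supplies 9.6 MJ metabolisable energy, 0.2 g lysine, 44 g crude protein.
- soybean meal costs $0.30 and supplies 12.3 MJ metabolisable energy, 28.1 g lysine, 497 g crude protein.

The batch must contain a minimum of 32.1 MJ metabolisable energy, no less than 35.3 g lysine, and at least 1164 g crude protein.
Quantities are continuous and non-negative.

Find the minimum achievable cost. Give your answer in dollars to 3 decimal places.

$0.735

Let x1 = kg of meat-and-bone meal, x2 = kg of molasses, x3 = kg of soybean meal.
Minimize 0.37x1 + 0.11x2 + 0.3x3 s.t.:
  9.8x1 + 9.6x2 + 12.3x3 ≥ 32.1   (metabolisable energy)
  26.2x1 + 0.2x2 + 28.1x3 ≥ 35.3   (lysine)
  526x1 + 44x2 + 497x3 ≥ 1164   (crude protein)
  x1, x2, x3 ≥ 0.
The optimal basis is {molasses, soybean meal}; meat-and-bone meal drops out. Binding constraints: metabolisable energy and crude protein.
So molasses = 0.3869 kg, soybean meal = 2.308 kg.
Hence cost = 0.11·0.3869 + 0.3·2.308 = $0.73496.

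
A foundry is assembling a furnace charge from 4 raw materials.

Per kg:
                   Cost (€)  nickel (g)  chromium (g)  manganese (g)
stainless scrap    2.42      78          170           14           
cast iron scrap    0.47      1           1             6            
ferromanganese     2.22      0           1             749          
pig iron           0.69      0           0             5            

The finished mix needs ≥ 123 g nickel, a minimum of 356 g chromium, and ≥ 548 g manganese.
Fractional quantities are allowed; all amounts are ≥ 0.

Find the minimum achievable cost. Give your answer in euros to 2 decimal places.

Let x1 = kg of stainless scrap, x2 = kg of cast iron scrap, x3 = kg of ferromanganese, x4 = kg of pig iron.
Minimise 2.42x1 + 0.47x2 + 2.22x3 + 0.69x4 subject to:
  78x1 + 1x2 ≥ 123   (nickel)
  170x1 + 1x2 + 1x3 ≥ 356   (chromium)
  14x1 + 6x2 + 749x3 + 5x4 ≥ 548   (manganese)
  x1, x2, x3, x4 ≥ 0.
The optimal basis is {stainless scrap, ferromanganese}; cast iron scrap, pig iron drop out. There the chromium and manganese constraints are tight.
That vertex is x1 = 2.09, x3 = 0.6926.
Total cost: 2.42·2.09 + 2.22·0.6926 = 6.5954.

€6.60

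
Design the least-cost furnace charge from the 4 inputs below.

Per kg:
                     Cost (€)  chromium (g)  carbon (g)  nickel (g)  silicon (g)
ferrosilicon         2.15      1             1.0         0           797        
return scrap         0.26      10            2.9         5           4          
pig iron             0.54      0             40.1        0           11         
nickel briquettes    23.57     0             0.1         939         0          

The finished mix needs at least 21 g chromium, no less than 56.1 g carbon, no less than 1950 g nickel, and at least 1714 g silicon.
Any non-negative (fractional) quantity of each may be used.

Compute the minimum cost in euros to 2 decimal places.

Let x1 = kg of ferrosilicon, x2 = kg of return scrap, x3 = kg of pig iron, x4 = kg of nickel briquettes.
min 2.15x1 + 0.26x2 + 0.54x3 + 23.57x4 with:
  1x1 + 10x2 ≥ 21   (chromium)
  1x1 + 2.9x2 + 40.1x3 + 0.1x4 ≥ 56.1   (carbon)
  5x2 + 939x4 ≥ 1950   (nickel)
  797x1 + 4x2 + 11x3 ≥ 1714   (silicon)
  x1, x2, x3, x4 ≥ 0.
All 4 inputs are positive at the optimum. Binding constraints: chromium, carbon, nickel, silicon.
Optimal quantities: ferrosilicon = 2.1245 kg, return scrap = 1.8876 kg, pig iron = 1.2044 kg, nickel briquettes = 2.0666 kg.
Objective = 2.15·2.1245 + 0.26·1.8876 + 0.54·1.2044 + 23.57·2.0666 = 54.4186.

€54.42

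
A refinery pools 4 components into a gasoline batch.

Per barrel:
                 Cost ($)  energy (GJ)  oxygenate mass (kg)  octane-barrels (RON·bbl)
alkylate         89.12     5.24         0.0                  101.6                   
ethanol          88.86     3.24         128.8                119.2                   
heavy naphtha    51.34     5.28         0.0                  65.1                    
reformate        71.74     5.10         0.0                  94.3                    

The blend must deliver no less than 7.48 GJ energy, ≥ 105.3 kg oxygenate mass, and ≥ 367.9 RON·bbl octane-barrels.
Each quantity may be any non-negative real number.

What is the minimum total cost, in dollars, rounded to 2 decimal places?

$274.26

Let x1 = barrels of alkylate, x2 = barrels of ethanol, x3 = barrels of heavy naphtha, x4 = barrels of reformate.
Minimize 89.12x1 + 88.86x2 + 51.34x3 + 71.74x4 with:
  5.24x1 + 3.24x2 + 5.28x3 + 5.1x4 ≥ 7.48   (energy)
  128.8x2 ≥ 105.3   (oxygenate mass)
  101.6x1 + 119.2x2 + 65.1x3 + 94.3x4 ≥ 367.9   (octane-barrels)
  x1, x2, x3, x4 ≥ 0.
The optimal basis is {ethanol}; alkylate, heavy naphtha, reformate drop out. There the octane-barrels constraint is tight.
Solving gives x2 = 3.0864.
Total cost: 88.86·3.0864 = 274.2575.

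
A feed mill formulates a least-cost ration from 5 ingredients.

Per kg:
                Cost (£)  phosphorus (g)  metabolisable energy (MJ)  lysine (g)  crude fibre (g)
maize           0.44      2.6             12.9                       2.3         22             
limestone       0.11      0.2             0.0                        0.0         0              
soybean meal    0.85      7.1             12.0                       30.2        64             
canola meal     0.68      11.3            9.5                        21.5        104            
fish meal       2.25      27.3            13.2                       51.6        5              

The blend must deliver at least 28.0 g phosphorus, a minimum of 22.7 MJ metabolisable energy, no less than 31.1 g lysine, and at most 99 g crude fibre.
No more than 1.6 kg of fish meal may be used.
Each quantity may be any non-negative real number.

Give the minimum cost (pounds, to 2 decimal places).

Treat it as an LP. Let x1 = kg of maize, x2 = kg of limestone, x3 = kg of soybean meal, x4 = kg of canola meal, x5 = kg of fish meal.
min 0.44x1 + 0.11x2 + 0.85x3 + 0.68x4 + 2.25x5 subject to:
  2.6x1 + 0.2x2 + 7.1x3 + 11.3x4 + 27.3x5 ≥ 28   (phosphorus)
  12.9x1 + 12x3 + 9.5x4 + 13.2x5 ≥ 22.7   (metabolisable energy)
  2.3x1 + 30.2x3 + 21.5x4 + 51.6x5 ≥ 31.1   (lysine)
  22x1 + 64x3 + 104x4 + 5x5 ≤ 99   (crude fibre)
  x5 ≤ 1.6
  x1, x2, x3, x4, x5 ≥ 0.
The optimal basis is {maize, canola meal, fish meal}; limestone, soybean meal drop out. There the phosphorus, metabolisable energy, crude fibre constraints are tight.
So maize = 0.5046 kg, canola meal = 0.8144 kg, fish meal = 0.6405 kg.
Cost = 0.44·0.5046 + 0.68·0.8144 + 2.25·0.6405 = 2.2169.

£2.22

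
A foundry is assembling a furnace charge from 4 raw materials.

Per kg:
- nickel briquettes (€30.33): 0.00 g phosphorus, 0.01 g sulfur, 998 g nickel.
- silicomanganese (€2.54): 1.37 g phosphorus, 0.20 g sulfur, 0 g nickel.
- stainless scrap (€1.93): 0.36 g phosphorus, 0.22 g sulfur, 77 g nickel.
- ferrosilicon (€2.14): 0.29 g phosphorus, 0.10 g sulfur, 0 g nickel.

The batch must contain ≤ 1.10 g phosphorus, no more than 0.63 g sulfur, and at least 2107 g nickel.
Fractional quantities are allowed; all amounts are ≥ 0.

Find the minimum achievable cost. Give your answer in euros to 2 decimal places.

Set it up as a linear program. Let x1 = kg of nickel briquettes, x2 = kg of silicomanganese, x3 = kg of stainless scrap, x4 = kg of ferrosilicon.
Minimize 30.33x1 + 2.54x2 + 1.93x3 + 2.14x4 subject to:
  1.37x2 + 0.36x3 + 0.29x4 ≤ 1.1   (phosphorus)
  0.01x1 + 0.2x2 + 0.22x3 + 0.1x4 ≤ 0.63   (sulfur)
  998x1 + 77x3 ≥ 2107   (nickel)
  x1, x2, x3, x4 ≥ 0.
The cheapest feasible vertex uses only nickel briquettes, stainless scrap; silicomanganese, ferrosilicon are not used. The sulfur and nickel requirements are met with equality.
Solving gives x1 = 1.8969, x3 = 2.7774.
Cost = 30.33·1.8969 + 1.93·2.7774 = 62.8934.

€62.89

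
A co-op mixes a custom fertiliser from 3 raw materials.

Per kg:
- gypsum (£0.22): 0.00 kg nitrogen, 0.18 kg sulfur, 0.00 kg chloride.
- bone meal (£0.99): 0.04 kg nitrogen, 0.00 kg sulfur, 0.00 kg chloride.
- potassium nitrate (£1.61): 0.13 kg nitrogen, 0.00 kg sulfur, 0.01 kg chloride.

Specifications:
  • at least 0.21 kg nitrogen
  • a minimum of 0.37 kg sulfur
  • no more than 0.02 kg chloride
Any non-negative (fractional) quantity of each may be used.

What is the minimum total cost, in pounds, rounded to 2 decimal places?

Set it up as a linear program. Let x1 = kg of gypsum, x2 = kg of bone meal, x3 = kg of potassium nitrate.
min 0.22x1 + 0.99x2 + 1.61x3 with:
  0.04x2 + 0.13x3 ≥ 0.21   (nitrogen)
  0.18x1 ≥ 0.37   (sulfur)
  0.01x3 ≤ 0.02   (chloride)
  x1, x2, x3 ≥ 0.
The minimum-cost mix takes nothing from bone meal — only gypsum, potassium nitrate. There the nitrogen and sulfur constraints are tight.
That vertex is x1 = 2.056, x3 = 1.615.
Cost = 0.22·2.056 + 1.61·1.615 = 3.0525.

£3.05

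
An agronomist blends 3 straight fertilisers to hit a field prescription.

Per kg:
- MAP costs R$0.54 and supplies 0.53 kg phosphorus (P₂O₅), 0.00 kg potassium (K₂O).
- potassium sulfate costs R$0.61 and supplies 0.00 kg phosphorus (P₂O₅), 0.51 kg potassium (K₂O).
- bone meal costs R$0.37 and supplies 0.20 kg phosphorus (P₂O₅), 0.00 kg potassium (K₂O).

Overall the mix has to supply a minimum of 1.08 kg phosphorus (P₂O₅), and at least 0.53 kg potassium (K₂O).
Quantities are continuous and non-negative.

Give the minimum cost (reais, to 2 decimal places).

Let x1 = kg of MAP, x2 = kg of potassium sulfate, x3 = kg of bone meal.
Minimize 0.54x1 + 0.61x2 + 0.37x3 subject to:
  0.53x1 + 0.2x3 ≥ 1.08   (phosphorus (P₂O₅))
  0.51x2 ≥ 0.53   (potassium (K₂O))
  x1, x2, x3 ≥ 0.
At the optimum only MAP, potassium sulfate are positive (bone meal = 0). The phosphorus (P₂O₅) and potassium (K₂O) requirements are met with equality.
So MAP = 2.038 kg, potassium sulfate = 1.039 kg.
Total cost: 0.54·2.038 + 0.61·1.039 = 1.7343.

R$1.73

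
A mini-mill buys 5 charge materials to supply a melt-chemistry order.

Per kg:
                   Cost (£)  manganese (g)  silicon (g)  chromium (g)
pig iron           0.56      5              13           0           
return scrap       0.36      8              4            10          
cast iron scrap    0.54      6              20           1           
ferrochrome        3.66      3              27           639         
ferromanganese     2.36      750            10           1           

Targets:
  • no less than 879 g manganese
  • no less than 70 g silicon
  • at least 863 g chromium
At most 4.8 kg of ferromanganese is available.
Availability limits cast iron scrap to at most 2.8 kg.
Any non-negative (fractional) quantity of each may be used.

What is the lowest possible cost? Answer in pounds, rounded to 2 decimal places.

Set it up as a linear program. Let x1 = kg of pig iron, x2 = kg of return scrap, x3 = kg of cast iron scrap, x4 = kg of ferrochrome, x5 = kg of ferromanganese.
Minimize 0.56x1 + 0.36x2 + 0.54x3 + 3.66x4 + 2.36x5 subject to:
  5x1 + 8x2 + 6x3 + 3x4 + 750x5 ≥ 879   (manganese)
  13x1 + 4x2 + 20x3 + 27x4 + 10x5 ≥ 70   (silicon)
  10x2 + 1x3 + 639x4 + 1x5 ≥ 863   (chromium)
  x5 ≤ 4.8
  x3 ≤ 2.8
  x1, x2, x3, x4, x5 ≥ 0.
The cheapest feasible vertex uses only cast iron scrap, ferrochrome, ferromanganese; pig iron, return scrap are not used. There the manganese, silicon, chromium constraints are tight.
That vertex is x3 = 1.103, x4 = 1.347, x5 = 1.158.
Hence cost = 0.54·1.103 + 3.66·1.347 + 2.36·1.158 = £8.2585.

£8.26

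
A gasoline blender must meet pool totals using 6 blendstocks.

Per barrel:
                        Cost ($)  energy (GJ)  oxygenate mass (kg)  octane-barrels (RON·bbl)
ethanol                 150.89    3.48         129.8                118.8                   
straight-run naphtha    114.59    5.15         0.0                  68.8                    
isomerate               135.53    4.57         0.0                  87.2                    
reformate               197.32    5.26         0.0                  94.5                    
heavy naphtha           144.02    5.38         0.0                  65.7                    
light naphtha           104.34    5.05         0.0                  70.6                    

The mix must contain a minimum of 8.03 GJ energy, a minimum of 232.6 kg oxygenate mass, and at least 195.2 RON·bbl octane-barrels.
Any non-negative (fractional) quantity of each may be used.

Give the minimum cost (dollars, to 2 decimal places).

Set it up as a linear program. Let x1 = barrels of ethanol, x2 = barrels of straight-run naphtha, x3 = barrels of isomerate, x4 = barrels of reformate, x5 = barrels of heavy naphtha, x6 = barrels of light naphtha.
Minimise 150.89x1 + 114.59x2 + 135.53x3 + 197.32x4 + 144.02x5 + 104.34x6 s.t.:
  3.48x1 + 5.15x2 + 4.57x3 + 5.26x4 + 5.38x5 + 5.05x6 ≥ 8.03   (energy)
  129.8x1 ≥ 232.6   (oxygenate mass)
  118.8x1 + 68.8x2 + 87.2x3 + 94.5x4 + 65.7x5 + 70.6x6 ≥ 195.2   (octane-barrels)
  x1, x2, x3, x4, x5, x6 ≥ 0.
The optimal basis is {ethanol, light naphtha}; straight-run naphtha, isomerate, reformate, heavy naphtha drop out. Binding constraints: energy and oxygenate mass.
So ethanol = 1.792 barrels, light naphtha = 0.3552 barrels.
Objective = 150.89·1.792 + 104.34·0.3552 = 307.4564.

$307.46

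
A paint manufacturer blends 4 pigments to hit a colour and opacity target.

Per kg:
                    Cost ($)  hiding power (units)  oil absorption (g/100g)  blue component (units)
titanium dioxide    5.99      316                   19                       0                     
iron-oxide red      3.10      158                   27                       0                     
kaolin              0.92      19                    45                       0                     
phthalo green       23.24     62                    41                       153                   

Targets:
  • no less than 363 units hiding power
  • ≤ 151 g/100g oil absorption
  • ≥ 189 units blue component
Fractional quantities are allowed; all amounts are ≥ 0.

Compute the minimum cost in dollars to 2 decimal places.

Treat it as an LP. Let x1 = kg of titanium dioxide, x2 = kg of iron-oxide red, x3 = kg of kaolin, x4 = kg of phthalo green.
Minimize 5.99x1 + 3.1x2 + 0.92x3 + 23.24x4 subject to:
  316x1 + 158x2 + 19x3 + 62x4 ≥ 363   (hiding power)
  19x1 + 27x2 + 45x3 + 41x4 ≤ 151   (oil absorption)
  153x4 ≥ 189   (blue component)
  x1, x2, x3, x4 ≥ 0.
The minimum-cost mix takes nothing from iron-oxide red, kaolin — only titanium dioxide, phthalo green. Binding constraints: hiding power and blue component.
So titanium dioxide = 0.90637 kg, phthalo green = 1.2353 kg.
Objective = 5.99·0.90637 + 23.24·1.2353 = 34.1375.

$34.14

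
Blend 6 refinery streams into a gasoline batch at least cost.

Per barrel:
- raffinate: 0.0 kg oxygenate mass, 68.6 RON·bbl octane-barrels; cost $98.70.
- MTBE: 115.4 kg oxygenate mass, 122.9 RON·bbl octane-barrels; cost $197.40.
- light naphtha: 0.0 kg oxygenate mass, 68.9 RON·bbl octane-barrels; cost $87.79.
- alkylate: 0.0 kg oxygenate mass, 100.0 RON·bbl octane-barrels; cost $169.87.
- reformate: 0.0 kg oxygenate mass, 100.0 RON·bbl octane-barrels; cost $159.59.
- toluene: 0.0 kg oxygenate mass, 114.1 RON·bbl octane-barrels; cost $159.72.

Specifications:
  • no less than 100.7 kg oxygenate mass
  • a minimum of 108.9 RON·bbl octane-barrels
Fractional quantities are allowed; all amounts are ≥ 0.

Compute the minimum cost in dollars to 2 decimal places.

$174.36

Treat it as an LP. Let x1 = barrels of raffinate, x2 = barrels of MTBE, x3 = barrels of light naphtha, x4 = barrels of alkylate, x5 = barrels of reformate, x6 = barrels of toluene.
Minimise 98.7x1 + 197.4x2 + 87.79x3 + 169.87x4 + 159.59x5 + 159.72x6 s.t.:
  115.4x2 ≥ 100.7   (oxygenate mass)
  68.6x1 + 122.9x2 + 68.9x3 + 100x4 + 100x5 + 114.1x6 ≥ 108.9   (octane-barrels)
  x1, x2, x3, x4, x5, x6 ≥ 0.
The minimum-cost mix takes nothing from raffinate, alkylate, reformate, toluene — only MTBE, light naphtha. There the oxygenate mass and octane-barrels constraints are tight.
That vertex is x2 = 0.8726, x3 = 0.02403.
Cost = 197.4·0.8726 + 87.79·0.02403 = 174.3608.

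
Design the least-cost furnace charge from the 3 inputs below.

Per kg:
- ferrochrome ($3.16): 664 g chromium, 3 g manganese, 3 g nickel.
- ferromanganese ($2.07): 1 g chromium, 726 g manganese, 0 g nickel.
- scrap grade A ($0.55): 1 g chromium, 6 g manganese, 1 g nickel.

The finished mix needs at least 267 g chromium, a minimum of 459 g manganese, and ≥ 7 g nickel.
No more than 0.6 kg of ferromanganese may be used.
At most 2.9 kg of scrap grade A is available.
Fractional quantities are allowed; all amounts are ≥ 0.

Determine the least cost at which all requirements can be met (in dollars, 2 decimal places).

Let x1 = kg of ferrochrome, x2 = kg of ferromanganese, x3 = kg of scrap grade A.
min 3.16x1 + 2.07x2 + 0.55x3 subject to:
  664x1 + 1x2 + 1x3 ≥ 267   (chromium)
  3x1 + 726x2 + 6x3 ≥ 459   (manganese)
  3x1 + 1x3 ≥ 7   (nickel)
  x2 ≤ 0.6
  x3 ≤ 2.9
  x1, x2, x3 ≥ 0.
All 3 inputs are positive at the optimum. Binding constraints: manganese, the ferromanganese cap, the scrap grade A cap.
So ferrochrome = 2 kg, ferromanganese = 0.6 kg, scrap grade A = 2.9 kg.
Hence cost = 3.16·2 + 2.07·0.6 + 0.55·2.9 = $9.1570.

$9.16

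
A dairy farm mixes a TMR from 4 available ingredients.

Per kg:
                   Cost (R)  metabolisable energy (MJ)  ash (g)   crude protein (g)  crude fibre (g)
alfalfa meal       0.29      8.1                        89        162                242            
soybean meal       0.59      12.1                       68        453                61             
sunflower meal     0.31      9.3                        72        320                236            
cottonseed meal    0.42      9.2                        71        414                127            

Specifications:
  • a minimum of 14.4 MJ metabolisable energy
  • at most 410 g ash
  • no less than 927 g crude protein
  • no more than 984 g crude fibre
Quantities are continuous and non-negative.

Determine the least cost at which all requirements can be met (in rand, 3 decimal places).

This is a linear program. Let x1 = kg of alfalfa meal, x2 = kg of soybean meal, x3 = kg of sunflower meal, x4 = kg of cottonseed meal.
min 0.29x1 + 0.59x2 + 0.31x3 + 0.42x4 with:
  8.1x1 + 12.1x2 + 9.3x3 + 9.2x4 ≥ 14.4   (metabolisable energy)
  89x1 + 68x2 + 72x3 + 71x4 ≤ 410   (ash)
  162x1 + 453x2 + 320x3 + 414x4 ≥ 927   (crude protein)
  242x1 + 61x2 + 236x3 + 127x4 ≤ 984   (crude fibre)
  x1, x2, x3, x4 ≥ 0.
The cheapest feasible vertex uses only sunflower meal; alfalfa meal, soybean meal, cottonseed meal are not used. The crude protein requirement is met with equality.
That vertex is x3 = 2.897.
Hence cost = 0.31·2.897 = R0.89807.

R0.898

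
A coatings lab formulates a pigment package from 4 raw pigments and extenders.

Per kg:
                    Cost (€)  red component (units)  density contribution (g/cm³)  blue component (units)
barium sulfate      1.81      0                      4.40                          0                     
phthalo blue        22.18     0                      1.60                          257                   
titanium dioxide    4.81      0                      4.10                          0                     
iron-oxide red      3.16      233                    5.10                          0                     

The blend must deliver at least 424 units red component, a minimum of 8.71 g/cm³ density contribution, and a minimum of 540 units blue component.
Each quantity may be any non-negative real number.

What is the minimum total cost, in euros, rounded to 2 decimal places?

€52.35

Set it up as a linear program. Let x1 = kg of barium sulfate, x2 = kg of phthalo blue, x3 = kg of titanium dioxide, x4 = kg of iron-oxide red.
min 1.81x1 + 22.18x2 + 4.81x3 + 3.16x4 subject to:
  233x4 ≥ 424   (red component)
  4.4x1 + 1.6x2 + 4.1x3 + 5.1x4 ≥ 8.71   (density contribution)
  257x2 ≥ 540   (blue component)
  x1, x2, x3, x4 ≥ 0.
The cheapest feasible vertex uses only phthalo blue, iron-oxide red; barium sulfate, titanium dioxide are not used. There the red component and blue component constraints are tight.
That vertex is x2 = 2.101, x4 = 1.82.
Objective = 22.18·2.101 + 3.16·1.82 = 52.3514.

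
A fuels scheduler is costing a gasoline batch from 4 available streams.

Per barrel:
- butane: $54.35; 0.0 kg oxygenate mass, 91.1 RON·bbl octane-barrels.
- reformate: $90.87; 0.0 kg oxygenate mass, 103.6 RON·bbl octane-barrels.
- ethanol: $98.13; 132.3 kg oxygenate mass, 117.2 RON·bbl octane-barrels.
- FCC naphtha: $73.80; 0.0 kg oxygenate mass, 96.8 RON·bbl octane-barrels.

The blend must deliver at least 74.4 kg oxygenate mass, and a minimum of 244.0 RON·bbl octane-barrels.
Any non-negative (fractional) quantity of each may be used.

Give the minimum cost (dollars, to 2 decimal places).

$161.43

Treat it as an LP. Let x1 = barrels of butane, x2 = barrels of reformate, x3 = barrels of ethanol, x4 = barrels of FCC naphtha.
Minimise 54.35x1 + 90.87x2 + 98.13x3 + 73.8x4 with:
  132.3x3 ≥ 74.4   (oxygenate mass)
  91.1x1 + 103.6x2 + 117.2x3 + 96.8x4 ≥ 244   (octane-barrels)
  x1, x2, x3, x4 ≥ 0.
The cheapest feasible vertex uses only butane, ethanol; reformate, FCC naphtha are not used. The oxygenate mass and octane-barrels requirements are met with equality.
Optimal quantities: butane = 1.9549 barrels, ethanol = 0.56236 barrels.
Total cost: 54.35·1.9549 + 98.13·0.56236 = 161.4332.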